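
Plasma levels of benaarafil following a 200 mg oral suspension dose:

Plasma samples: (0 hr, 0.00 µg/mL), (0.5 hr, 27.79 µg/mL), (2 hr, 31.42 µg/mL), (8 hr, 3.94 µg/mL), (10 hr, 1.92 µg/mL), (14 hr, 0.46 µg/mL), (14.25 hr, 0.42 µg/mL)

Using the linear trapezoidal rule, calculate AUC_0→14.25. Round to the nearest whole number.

AUC = 168 µg/mL·hr

Trapezoidal AUC_0→14.25:
  [0→0.5]: (0.00+27.79)/2 × 0.5 = 6.9475
  [0.5→2]: (27.79+31.42)/2 × 1.5 = 44.4075
  [2→8]: (31.42+3.94)/2 × 6 = 106.08
  [8→10]: (3.94+1.92)/2 × 2 = 5.86
  [10→14]: (1.92+0.46)/2 × 4 = 4.76
  [14→14.25]: (0.46+0.42)/2 × 0.25 = 0.11
  Sum = 168.165 µg/mL·hr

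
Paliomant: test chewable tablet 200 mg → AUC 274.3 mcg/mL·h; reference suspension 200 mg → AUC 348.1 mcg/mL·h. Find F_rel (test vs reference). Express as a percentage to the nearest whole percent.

F_rel = 79%

F_rel = (AUC_test/D_test) / (AUC_ref/D_ref)
      = (274.3/200) / (348.1/200)
      = 1.3715 / 1.7405 = 0.7880 = 78.80%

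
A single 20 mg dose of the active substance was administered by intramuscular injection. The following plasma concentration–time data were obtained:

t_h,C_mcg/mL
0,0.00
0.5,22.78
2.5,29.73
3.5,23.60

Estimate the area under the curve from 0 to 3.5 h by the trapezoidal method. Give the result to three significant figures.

Trapezoidal AUC_0→3.5:
  [0→0.5]: (0.00+22.78)/2 × 0.5 = 5.695
  [0.5→2.5]: (22.78+29.73)/2 × 2 = 52.51
  [2.5→3.5]: (29.73+23.60)/2 × 1 = 26.665
  Sum = 84.87 mcg/mL·h

AUC = 84.9 mcg/mL·h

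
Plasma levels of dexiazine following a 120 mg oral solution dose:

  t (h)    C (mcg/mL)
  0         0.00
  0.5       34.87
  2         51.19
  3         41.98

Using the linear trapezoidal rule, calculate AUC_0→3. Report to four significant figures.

AUC = 119.8 mcg/mL·h

Trapezoidal AUC_0→3:
  [0→0.5]: (0.00+34.87)/2 × 0.5 = 8.7175
  [0.5→2]: (34.87+51.19)/2 × 1.5 = 64.545
  [2→3]: (51.19+41.98)/2 × 1 = 46.585
  Sum = 119.8475 mcg/mL·h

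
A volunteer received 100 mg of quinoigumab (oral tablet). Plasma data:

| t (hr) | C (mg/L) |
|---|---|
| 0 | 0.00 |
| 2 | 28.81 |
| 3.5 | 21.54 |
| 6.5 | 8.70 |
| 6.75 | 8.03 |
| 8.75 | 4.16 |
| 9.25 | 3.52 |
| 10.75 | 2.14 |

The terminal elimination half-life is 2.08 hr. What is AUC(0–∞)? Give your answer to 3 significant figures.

Trapezoidal AUC_0→10.75:
  [0→2]: (0.00+28.81)/2 × 2 = 28.81
  [2→3.5]: (28.81+21.54)/2 × 1.5 = 37.7625
  [3.5→6.5]: (21.54+8.70)/2 × 3 = 45.36
  [6.5→6.75]: (8.70+8.03)/2 × 0.25 = 2.09125
  [6.75→8.75]: (8.03+4.16)/2 × 2 = 12.19
  [8.75→9.25]: (4.16+3.52)/2 × 0.5 = 1.92
  [9.25→10.75]: (3.52+2.14)/2 × 1.5 = 4.245
  Sum = 132.37875 mg/L·hr
k_e = ln2 / t½ = 0.693147 / 2.08 = 0.3332 hr^-1
Extrapolated tail: C_last / k_e = 2.14 / 0.3332 = 6.423
AUC_0→∞ = 132.37875 + 6.423 = 138.80175 mg/L·hr

AUC = 139 mg/L·hr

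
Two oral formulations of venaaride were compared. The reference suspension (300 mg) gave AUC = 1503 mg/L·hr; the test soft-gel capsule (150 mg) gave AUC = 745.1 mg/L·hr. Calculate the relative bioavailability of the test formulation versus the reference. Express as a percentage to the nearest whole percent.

F_rel = 99%

F_rel = (AUC_test/D_test) / (AUC_ref/D_ref)
      = (745.1/150) / (1503/300)
      = 4.96733 / 5.01 = 0.9915 = 99.15%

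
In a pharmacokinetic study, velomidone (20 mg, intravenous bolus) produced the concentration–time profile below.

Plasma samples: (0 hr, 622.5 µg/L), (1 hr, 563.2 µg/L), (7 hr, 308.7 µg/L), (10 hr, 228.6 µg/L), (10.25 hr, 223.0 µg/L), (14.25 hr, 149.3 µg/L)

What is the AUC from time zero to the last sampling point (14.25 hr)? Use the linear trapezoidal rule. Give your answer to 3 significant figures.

Trapezoidal AUC_0→14.25:
  [0→1]: (622.5+563.2)/2 × 1 = 592.85
  [1→7]: (563.2+308.7)/2 × 6 = 2615.7
  [7→10]: (308.7+228.6)/2 × 3 = 805.95
  [10→10.25]: (228.6+223.0)/2 × 0.25 = 56.45
  [10.25→14.25]: (223.0+149.3)/2 × 4 = 744.6
  Sum = 4815.55 µg/L·hr

AUC = 4820 µg/L·hr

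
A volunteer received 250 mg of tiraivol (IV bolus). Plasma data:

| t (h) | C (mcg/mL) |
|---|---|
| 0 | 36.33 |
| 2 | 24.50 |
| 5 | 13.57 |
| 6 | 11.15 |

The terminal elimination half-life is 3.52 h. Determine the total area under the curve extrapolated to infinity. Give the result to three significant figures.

Trapezoidal AUC_0→6:
  [0→2]: (36.33+24.50)/2 × 2 = 60.83
  [2→5]: (24.50+13.57)/2 × 3 = 57.105
  [5→6]: (13.57+11.15)/2 × 1 = 12.36
  Sum = 130.295 mcg/mL·h
k_e = ln2 / t½ = 0.693147 / 3.52 = 0.1969 h^-1
Extrapolated tail: C_last / k_e = 11.15 / 0.1969 = 56.628
AUC_0→∞ = 130.295 + 56.628 = 186.923 mcg/mL·h

AUC = 187 mcg/mL·h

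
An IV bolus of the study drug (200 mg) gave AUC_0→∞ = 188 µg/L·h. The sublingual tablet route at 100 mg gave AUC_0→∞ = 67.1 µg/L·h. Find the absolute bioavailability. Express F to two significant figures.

F = (AUC_ev / D_ev) / (AUC_iv / D_iv)
  = (67.1/100) / (188/200)
  = 0.671 / 0.94 = 0.7138

F = 0.71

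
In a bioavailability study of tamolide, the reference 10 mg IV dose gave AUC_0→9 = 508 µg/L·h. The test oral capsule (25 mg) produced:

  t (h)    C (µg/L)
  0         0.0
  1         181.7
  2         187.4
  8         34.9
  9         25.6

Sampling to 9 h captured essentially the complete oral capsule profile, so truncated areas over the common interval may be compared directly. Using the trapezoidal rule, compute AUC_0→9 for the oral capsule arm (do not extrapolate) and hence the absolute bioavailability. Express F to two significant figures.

Trapezoidal AUC_0→9 (oral capsule):
  [0→1]: (0.0+181.7)/2 × 1 = 90.85
  [1→2]: (181.7+187.4)/2 × 1 = 184.55
  [2→8]: (187.4+34.9)/2 × 6 = 666.9
  [8→9]: (34.9+25.6)/2 × 1 = 30.25
  Sum = 972.55 µg/L·h
F = (AUC_ev/D_ev)/(AUC_iv/D_iv) = (972.55/25)/(508/10) = 38.902/50.8 = 0.7658

F = 0.77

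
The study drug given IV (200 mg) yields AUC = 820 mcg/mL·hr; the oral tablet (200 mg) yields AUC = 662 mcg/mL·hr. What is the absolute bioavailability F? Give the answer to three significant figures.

F = (AUC_ev / D_ev) / (AUC_iv / D_iv)
  = (662/200) / (820/200)
  = 3.31 / 4.1 = 0.8073

F = 0.807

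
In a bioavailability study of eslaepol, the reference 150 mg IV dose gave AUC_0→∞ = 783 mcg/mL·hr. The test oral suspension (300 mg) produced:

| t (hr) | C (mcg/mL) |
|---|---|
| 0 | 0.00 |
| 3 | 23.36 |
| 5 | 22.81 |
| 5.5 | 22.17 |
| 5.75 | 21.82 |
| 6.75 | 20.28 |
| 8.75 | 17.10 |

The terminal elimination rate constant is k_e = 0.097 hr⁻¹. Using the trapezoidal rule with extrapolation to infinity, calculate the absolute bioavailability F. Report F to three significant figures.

Trapezoidal AUC_0→8.75 (oral suspension):
  [0→3]: (0.00+23.36)/2 × 3 = 35.04
  [3→5]: (23.36+22.81)/2 × 2 = 46.17
  [5→5.5]: (22.81+22.17)/2 × 0.5 = 11.245
  [5.5→5.75]: (22.17+21.82)/2 × 0.25 = 5.49875
  [5.75→6.75]: (21.82+20.28)/2 × 1 = 21.05
  [6.75→8.75]: (20.28+17.10)/2 × 2 = 37.38
  Sum = 156.38375 mcg/mL·hr
Tail: C_last/k_e = 17.10/0.097 = 176.289
AUC_0→∞ (oral suspension) = 156.38375 + 176.289 = 332.67275 mcg/mL·hr
F = (AUC_ev/D_ev)/(AUC_iv/D_iv) = (332.67275/300)/(783/150) = 1.10891/5.22 = 0.2124

F = 0.212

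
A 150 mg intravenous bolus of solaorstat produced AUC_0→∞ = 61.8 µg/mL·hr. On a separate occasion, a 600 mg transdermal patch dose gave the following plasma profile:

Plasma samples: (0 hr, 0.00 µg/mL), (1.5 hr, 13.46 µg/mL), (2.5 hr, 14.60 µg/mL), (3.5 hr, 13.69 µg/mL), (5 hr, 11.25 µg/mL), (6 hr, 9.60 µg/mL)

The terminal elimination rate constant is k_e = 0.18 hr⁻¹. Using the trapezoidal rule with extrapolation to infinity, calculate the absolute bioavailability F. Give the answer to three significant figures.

Trapezoidal AUC_0→6 (transdermal patch):
  [0→1.5]: (0.00+13.46)/2 × 1.5 = 10.095
  [1.5→2.5]: (13.46+14.60)/2 × 1 = 14.03
  [2.5→3.5]: (14.60+13.69)/2 × 1 = 14.145
  [3.5→5]: (13.69+11.25)/2 × 1.5 = 18.705
  [5→6]: (11.25+9.60)/2 × 1 = 10.425
  Sum = 67.4 µg/mL·hr
Tail: C_last/k_e = 9.60/0.18 = 53.333
AUC_0→∞ (transdermal patch) = 67.4 + 53.333 = 120.733 µg/mL·hr
F = (AUC_ev/D_ev)/(AUC_iv/D_iv) = (120.733/600)/(61.8/150) = 0.201222/0.412 = 0.4884

F = 0.488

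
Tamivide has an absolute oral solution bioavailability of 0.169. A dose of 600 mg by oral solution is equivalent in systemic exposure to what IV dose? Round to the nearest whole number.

Systemic exposure from an extravascular dose = F × D_ev, so the equivalent IV dose is F × D_ev.
D_iv = F × D_ev = 0.169 × 600 = 101.4 mg

D_iv = 101 mg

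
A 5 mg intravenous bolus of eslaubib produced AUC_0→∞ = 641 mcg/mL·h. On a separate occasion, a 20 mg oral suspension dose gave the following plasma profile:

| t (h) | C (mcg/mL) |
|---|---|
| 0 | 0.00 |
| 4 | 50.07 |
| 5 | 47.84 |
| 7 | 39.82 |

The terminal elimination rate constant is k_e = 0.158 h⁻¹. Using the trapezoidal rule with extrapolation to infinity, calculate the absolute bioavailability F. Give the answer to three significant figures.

F = 0.191

Trapezoidal AUC_0→7 (oral suspension):
  [0→4]: (0.00+50.07)/2 × 4 = 100.14
  [4→5]: (50.07+47.84)/2 × 1 = 48.955
  [5→7]: (47.84+39.82)/2 × 2 = 87.66
  Sum = 236.755 mcg/mL·h
Tail: C_last/k_e = 39.82/0.158 = 252.025
AUC_0→∞ (oral suspension) = 236.755 + 252.025 = 488.78 mcg/mL·h
F = (AUC_ev/D_ev)/(AUC_iv/D_iv) = (488.78/20)/(641/5) = 24.439/128.2 = 0.1906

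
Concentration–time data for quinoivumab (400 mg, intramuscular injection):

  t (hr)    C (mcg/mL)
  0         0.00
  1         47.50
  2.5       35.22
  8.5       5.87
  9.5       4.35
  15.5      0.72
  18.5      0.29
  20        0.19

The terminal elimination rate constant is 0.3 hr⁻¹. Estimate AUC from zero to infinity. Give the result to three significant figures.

AUC = 232 mcg/mL·hr

Trapezoidal AUC_0→20:
  [0→1]: (0.00+47.50)/2 × 1 = 23.75
  [1→2.5]: (47.50+35.22)/2 × 1.5 = 62.04
  [2.5→8.5]: (35.22+5.87)/2 × 6 = 123.27
  [8.5→9.5]: (5.87+4.35)/2 × 1 = 5.11
  [9.5→15.5]: (4.35+0.72)/2 × 6 = 15.21
  [15.5→18.5]: (0.72+0.29)/2 × 3 = 1.515
  [18.5→20]: (0.29+0.19)/2 × 1.5 = 0.36
  Sum = 231.255 mcg/mL·hr
Extrapolated tail: C_last / k_e = 0.19 / 0.3 = 0.633
AUC_0→∞ = 231.255 + 0.633 = 231.888 mcg/mL·hr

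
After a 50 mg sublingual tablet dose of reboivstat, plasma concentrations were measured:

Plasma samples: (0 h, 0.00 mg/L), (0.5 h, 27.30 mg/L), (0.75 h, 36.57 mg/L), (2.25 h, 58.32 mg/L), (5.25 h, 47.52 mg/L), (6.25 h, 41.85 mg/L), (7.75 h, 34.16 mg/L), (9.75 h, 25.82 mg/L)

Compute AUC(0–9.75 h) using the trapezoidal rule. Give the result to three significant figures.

Trapezoidal AUC_0→9.75:
  [0→0.5]: (0.00+27.30)/2 × 0.5 = 6.825
  [0.5→0.75]: (27.30+36.57)/2 × 0.25 = 7.98375
  [0.75→2.25]: (36.57+58.32)/2 × 1.5 = 71.1675
  [2.25→5.25]: (58.32+47.52)/2 × 3 = 158.76
  [5.25→6.25]: (47.52+41.85)/2 × 1 = 44.685
  [6.25→7.75]: (41.85+34.16)/2 × 1.5 = 57.0075
  [7.75→9.75]: (34.16+25.82)/2 × 2 = 59.98
  Sum = 406.40875 mg/L·h

AUC = 406 mg/L·h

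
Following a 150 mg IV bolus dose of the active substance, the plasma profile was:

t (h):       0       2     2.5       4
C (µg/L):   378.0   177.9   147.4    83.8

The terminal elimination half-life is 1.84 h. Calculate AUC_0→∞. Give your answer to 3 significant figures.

Trapezoidal AUC_0→4:
  [0→2]: (378.0+177.9)/2 × 2 = 555.9
  [2→2.5]: (177.9+147.4)/2 × 0.5 = 81.325
  [2.5→4]: (147.4+83.8)/2 × 1.5 = 173.4
  Sum = 810.625 µg/L·h
k_e = ln2 / t½ = 0.693147 / 1.84 = 0.3767 h^-1
Extrapolated tail: C_last / k_e = 83.8 / 0.3767 = 222.458
AUC_0→∞ = 810.625 + 222.458 = 1033.083 µg/L·h

AUC = 1030 µg/L·h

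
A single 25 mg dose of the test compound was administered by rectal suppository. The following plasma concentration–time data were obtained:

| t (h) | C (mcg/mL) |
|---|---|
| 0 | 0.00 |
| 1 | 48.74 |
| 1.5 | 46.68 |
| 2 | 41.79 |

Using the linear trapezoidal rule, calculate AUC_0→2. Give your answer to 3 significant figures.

AUC = 70.3 mcg/mL·h

Trapezoidal AUC_0→2:
  [0→1]: (0.00+48.74)/2 × 1 = 24.37
  [1→1.5]: (48.74+46.68)/2 × 0.5 = 23.855
  [1.5→2]: (46.68+41.79)/2 × 0.5 = 22.1175
  Sum = 70.3425 mcg/mL·h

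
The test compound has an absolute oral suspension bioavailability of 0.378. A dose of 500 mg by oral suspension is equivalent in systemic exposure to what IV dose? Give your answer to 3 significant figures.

Systemic exposure from an extravascular dose = F × D_ev, so the equivalent IV dose is F × D_ev.
D_iv = F × D_ev = 0.378 × 500 = 189 mg

D_iv = 189 mg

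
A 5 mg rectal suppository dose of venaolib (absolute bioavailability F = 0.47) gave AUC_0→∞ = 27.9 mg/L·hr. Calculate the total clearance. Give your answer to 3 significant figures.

CL = F × Dose / AUC_0→∞
   = 0.47 × 5 / 27.9 = 0.0842294 L/hr

CL = 0.0842 L/hr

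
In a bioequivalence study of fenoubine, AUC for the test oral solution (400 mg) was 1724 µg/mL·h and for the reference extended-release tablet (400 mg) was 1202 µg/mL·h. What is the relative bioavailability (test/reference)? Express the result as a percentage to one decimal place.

F_rel = 143.4%

F_rel = (AUC_test/D_test) / (AUC_ref/D_ref)
      = (1724/400) / (1202/400)
      = 4.31 / 3.005 = 1.4343 = 143.43%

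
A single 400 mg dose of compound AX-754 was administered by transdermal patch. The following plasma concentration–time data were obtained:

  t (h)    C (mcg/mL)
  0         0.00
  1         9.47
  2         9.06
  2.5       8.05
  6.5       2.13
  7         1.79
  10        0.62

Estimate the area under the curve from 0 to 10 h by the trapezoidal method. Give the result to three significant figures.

AUC = 43.2 mcg/mL·h

Trapezoidal AUC_0→10:
  [0→1]: (0.00+9.47)/2 × 1 = 4.735
  [1→2]: (9.47+9.06)/2 × 1 = 9.265
  [2→2.5]: (9.06+8.05)/2 × 0.5 = 4.2775
  [2.5→6.5]: (8.05+2.13)/2 × 4 = 20.36
  [6.5→7]: (2.13+1.79)/2 × 0.5 = 0.98
  [7→10]: (1.79+0.62)/2 × 3 = 3.615
  Sum = 43.2325 mcg/mL·h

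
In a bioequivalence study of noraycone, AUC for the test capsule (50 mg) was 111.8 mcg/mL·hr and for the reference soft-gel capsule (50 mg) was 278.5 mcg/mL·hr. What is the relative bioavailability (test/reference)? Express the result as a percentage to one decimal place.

F_rel = 40.1%

F_rel = (AUC_test/D_test) / (AUC_ref/D_ref)
      = (111.8/50) / (278.5/50)
      = 2.236 / 5.57 = 0.4014 = 40.14%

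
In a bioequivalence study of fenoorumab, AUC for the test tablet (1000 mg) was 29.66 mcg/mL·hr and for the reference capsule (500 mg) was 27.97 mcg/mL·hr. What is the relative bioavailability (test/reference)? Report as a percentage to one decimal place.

F_rel = (AUC_test/D_test) / (AUC_ref/D_ref)
      = (29.66/1000) / (27.97/500)
      = 0.02966 / 0.05594 = 0.5302 = 53.02%

F_rel = 53.0%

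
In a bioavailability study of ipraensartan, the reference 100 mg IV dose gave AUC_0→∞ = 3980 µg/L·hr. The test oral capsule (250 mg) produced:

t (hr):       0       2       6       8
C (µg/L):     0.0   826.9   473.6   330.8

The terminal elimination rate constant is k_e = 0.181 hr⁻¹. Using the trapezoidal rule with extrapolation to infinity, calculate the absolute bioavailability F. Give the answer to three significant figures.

Trapezoidal AUC_0→8 (oral capsule):
  [0→2]: (0.0+826.9)/2 × 2 = 826.9
  [2→6]: (826.9+473.6)/2 × 4 = 2601.0
  [6→8]: (473.6+330.8)/2 × 2 = 804.4
  Sum = 4232.3 µg/L·hr
Tail: C_last/k_e = 330.8/0.181 = 1827.624
AUC_0→∞ (oral capsule) = 4232.3 + 1827.624 = 6059.924 µg/L·hr
F = (AUC_ev/D_ev)/(AUC_iv/D_iv) = (6059.924/250)/(3980/100) = 24.239696/39.8 = 0.6090

F = 0.609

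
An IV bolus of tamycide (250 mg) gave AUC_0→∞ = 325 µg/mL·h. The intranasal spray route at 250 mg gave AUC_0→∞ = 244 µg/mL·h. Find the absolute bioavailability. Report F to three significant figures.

F = (AUC_ev / D_ev) / (AUC_iv / D_iv)
  = (244/250) / (325/250)
  = 0.976 / 1.3 = 0.7508

F = 0.751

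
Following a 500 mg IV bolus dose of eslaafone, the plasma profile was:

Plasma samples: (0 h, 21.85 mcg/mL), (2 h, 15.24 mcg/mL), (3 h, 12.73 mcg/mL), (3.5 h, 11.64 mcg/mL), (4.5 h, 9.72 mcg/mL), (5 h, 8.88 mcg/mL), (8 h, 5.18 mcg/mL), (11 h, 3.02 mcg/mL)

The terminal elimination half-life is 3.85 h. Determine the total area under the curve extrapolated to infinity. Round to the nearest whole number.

Trapezoidal AUC_0→11:
  [0→2]: (21.85+15.24)/2 × 2 = 37.09
  [2→3]: (15.24+12.73)/2 × 1 = 13.985
  [3→3.5]: (12.73+11.64)/2 × 0.5 = 6.0925
  [3.5→4.5]: (11.64+9.72)/2 × 1 = 10.68
  [4.5→5]: (9.72+8.88)/2 × 0.5 = 4.65
  [5→8]: (8.88+5.18)/2 × 3 = 21.09
  [8→11]: (5.18+3.02)/2 × 3 = 12.3
  Sum = 105.8875 mcg/mL·h
k_e = ln2 / t½ = 0.693147 / 3.85 = 0.1800 h^-1
Extrapolated tail: C_last / k_e = 3.02 / 0.18 = 16.778
AUC_0→∞ = 105.8875 + 16.778 = 122.6655 mcg/mL·h

AUC = 123 mcg/mL·h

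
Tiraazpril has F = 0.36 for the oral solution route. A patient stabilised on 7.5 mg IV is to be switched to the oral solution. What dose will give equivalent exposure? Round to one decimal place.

D_oral = 20.8 mg

For equal systemic exposure: F × D_ev = D_iv
D_ev = D_iv / F = 7.5 / 0.36 = 20.8333 mg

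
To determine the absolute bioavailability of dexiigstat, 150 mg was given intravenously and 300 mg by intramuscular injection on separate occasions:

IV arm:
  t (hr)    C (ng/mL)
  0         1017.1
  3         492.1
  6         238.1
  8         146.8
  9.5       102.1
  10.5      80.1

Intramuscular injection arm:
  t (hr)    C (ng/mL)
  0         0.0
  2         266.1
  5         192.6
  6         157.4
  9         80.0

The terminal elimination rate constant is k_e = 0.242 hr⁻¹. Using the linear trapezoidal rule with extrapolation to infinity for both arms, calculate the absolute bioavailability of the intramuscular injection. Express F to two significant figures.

Trapezoidal AUC_0→10.5 (IV):
  [0→3]: (1017.1+492.1)/2 × 3 = 2263.8
  [3→6]: (492.1+238.1)/2 × 3 = 1095.3
  [6→8]: (238.1+146.8)/2 × 2 = 384.9
  [8→9.5]: (146.8+102.1)/2 × 1.5 = 186.675
  [9.5→10.5]: (102.1+80.1)/2 × 1 = 91.1
  Sum = 4021.775 ng/mL·hr
IV tail: 80.1/0.242 = 330.992; AUC_iv,0→∞ = 4021.775 + 330.992 = 4352.767 ng/mL·hr
Trapezoidal AUC_0→9 (intramuscular injection):
  [0→2]: (0.0+266.1)/2 × 2 = 266.1
  [2→5]: (266.1+192.6)/2 × 3 = 688.05
  [5→6]: (192.6+157.4)/2 × 1 = 175.0
  [6→9]: (157.4+80.0)/2 × 3 = 356.1
  Sum = 1485.25 ng/mL·hr
intramuscular injection tail: 80.0/0.242 = 330.579; AUC_ev,0→∞ = 1485.25 + 330.579 = 1815.829 ng/mL·hr
F = (AUC_ev/D_ev)/(AUC_iv/D_iv) = (1815.829/300)/(4352.767/150) = 6.05276/29.0184 = 0.2086

F = 0.21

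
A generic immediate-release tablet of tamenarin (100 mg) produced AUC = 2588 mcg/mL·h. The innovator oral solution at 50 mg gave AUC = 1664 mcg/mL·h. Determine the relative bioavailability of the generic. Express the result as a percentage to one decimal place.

F_rel = (AUC_test/D_test) / (AUC_ref/D_ref)
      = (2588/100) / (1664/50)
      = 25.88 / 33.28 = 0.7776 = 77.76%

F_rel = 77.8%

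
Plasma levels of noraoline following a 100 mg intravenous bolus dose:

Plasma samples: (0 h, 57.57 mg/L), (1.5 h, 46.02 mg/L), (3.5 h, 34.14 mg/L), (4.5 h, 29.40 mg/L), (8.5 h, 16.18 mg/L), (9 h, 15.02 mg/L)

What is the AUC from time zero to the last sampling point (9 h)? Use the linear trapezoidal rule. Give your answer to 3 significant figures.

Trapezoidal AUC_0→9:
  [0→1.5]: (57.57+46.02)/2 × 1.5 = 77.6925
  [1.5→3.5]: (46.02+34.14)/2 × 2 = 80.16
  [3.5→4.5]: (34.14+29.40)/2 × 1 = 31.77
  [4.5→8.5]: (29.40+16.18)/2 × 4 = 91.16
  [8.5→9]: (16.18+15.02)/2 × 0.5 = 7.8
  Sum = 288.5825 mg/L·h

AUC = 289 mg/L·h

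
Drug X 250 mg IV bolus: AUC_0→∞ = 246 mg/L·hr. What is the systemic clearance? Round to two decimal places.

CL = 1.02 L/hr

CL = Dose_iv / AUC_0→∞
   = 250 / 246 = 1.01626 L/hr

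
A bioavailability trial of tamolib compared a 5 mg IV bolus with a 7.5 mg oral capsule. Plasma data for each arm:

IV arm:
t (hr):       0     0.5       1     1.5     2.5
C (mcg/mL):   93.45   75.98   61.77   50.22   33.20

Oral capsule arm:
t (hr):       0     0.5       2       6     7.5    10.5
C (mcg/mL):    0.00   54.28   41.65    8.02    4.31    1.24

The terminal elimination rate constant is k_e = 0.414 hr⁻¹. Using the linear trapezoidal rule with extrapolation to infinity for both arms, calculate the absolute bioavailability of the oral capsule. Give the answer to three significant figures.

Trapezoidal AUC_0→2.5 (IV):
  [0→0.5]: (93.45+75.98)/2 × 0.5 = 42.3575
  [0.5→1]: (75.98+61.77)/2 × 0.5 = 34.4375
  [1→1.5]: (61.77+50.22)/2 × 0.5 = 27.9975
  [1.5→2.5]: (50.22+33.20)/2 × 1 = 41.71
  Sum = 146.5025 mcg/mL·hr
IV tail: 33.20/0.414 = 80.193; AUC_iv,0→∞ = 146.5025 + 80.193 = 226.6955 mcg/mL·hr
Trapezoidal AUC_0→10.5 (oral capsule):
  [0→0.5]: (0.00+54.28)/2 × 0.5 = 13.57
  [0.5→2]: (54.28+41.65)/2 × 1.5 = 71.9475
  [2→6]: (41.65+8.02)/2 × 4 = 99.34
  [6→7.5]: (8.02+4.31)/2 × 1.5 = 9.2475
  [7.5→10.5]: (4.31+1.24)/2 × 3 = 8.325
  Sum = 202.43 mcg/mL·hr
oral capsule tail: 1.24/0.414 = 2.995; AUC_ev,0→∞ = 202.43 + 2.995 = 205.425 mcg/mL·hr
F = (AUC_ev/D_ev)/(AUC_iv/D_iv) = (205.425/7.5)/(226.6955/5) = 27.39/45.3391 = 0.6041

F = 0.604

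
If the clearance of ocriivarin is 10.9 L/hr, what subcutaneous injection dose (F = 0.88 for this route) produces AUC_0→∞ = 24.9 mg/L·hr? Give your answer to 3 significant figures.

Dose = CL × AUC_0→∞ / F
     = 10.9 × 24.9 / 0.88 = 308.42 mg

Dose = 308 mg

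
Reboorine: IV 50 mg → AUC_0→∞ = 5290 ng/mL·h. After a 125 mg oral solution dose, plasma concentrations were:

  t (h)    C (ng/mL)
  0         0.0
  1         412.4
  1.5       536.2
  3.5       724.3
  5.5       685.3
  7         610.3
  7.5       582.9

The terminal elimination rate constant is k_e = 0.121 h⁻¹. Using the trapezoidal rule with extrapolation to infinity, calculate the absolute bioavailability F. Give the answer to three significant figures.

F = 0.696

Trapezoidal AUC_0→7.5 (oral solution):
  [0→1]: (0.0+412.4)/2 × 1 = 206.2
  [1→1.5]: (412.4+536.2)/2 × 0.5 = 237.15
  [1.5→3.5]: (536.2+724.3)/2 × 2 = 1260.5
  [3.5→5.5]: (724.3+685.3)/2 × 2 = 1409.6
  [5.5→7]: (685.3+610.3)/2 × 1.5 = 971.7
  [7→7.5]: (610.3+582.9)/2 × 0.5 = 298.3
  Sum = 4383.45 ng/mL·h
Tail: C_last/k_e = 582.9/0.121 = 4817.355
AUC_0→∞ (oral solution) = 4383.45 + 4817.355 = 9200.805 ng/mL·h
F = (AUC_ev/D_ev)/(AUC_iv/D_iv) = (9200.805/125)/(5290/50) = 73.60644/105.8 = 0.6957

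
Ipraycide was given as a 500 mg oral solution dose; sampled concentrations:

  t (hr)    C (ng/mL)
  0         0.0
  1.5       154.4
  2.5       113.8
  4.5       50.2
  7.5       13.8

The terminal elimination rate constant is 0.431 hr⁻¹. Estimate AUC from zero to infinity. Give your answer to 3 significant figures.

Trapezoidal AUC_0→7.5:
  [0→1.5]: (0.0+154.4)/2 × 1.5 = 115.8
  [1.5→2.5]: (154.4+113.8)/2 × 1 = 134.1
  [2.5→4.5]: (113.8+50.2)/2 × 2 = 164.0
  [4.5→7.5]: (50.2+13.8)/2 × 3 = 96.0
  Sum = 509.9 ng/mL·hr
Extrapolated tail: C_last / k_e = 13.8 / 0.431 = 32.019
AUC_0→∞ = 509.9 + 32.019 = 541.919 ng/mL·hr

AUC = 542 ng/mL·hr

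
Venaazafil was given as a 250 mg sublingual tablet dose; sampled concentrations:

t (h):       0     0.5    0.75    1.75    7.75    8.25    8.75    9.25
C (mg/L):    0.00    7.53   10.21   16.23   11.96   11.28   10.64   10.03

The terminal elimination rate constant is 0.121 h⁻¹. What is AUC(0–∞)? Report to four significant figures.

Trapezoidal AUC_0→9.25:
  [0→0.5]: (0.00+7.53)/2 × 0.5 = 1.8825
  [0.5→0.75]: (7.53+10.21)/2 × 0.25 = 2.2175
  [0.75→1.75]: (10.21+16.23)/2 × 1 = 13.22
  [1.75→7.75]: (16.23+11.96)/2 × 6 = 84.57
  [7.75→8.25]: (11.96+11.28)/2 × 0.5 = 5.81
  [8.25→8.75]: (11.28+10.64)/2 × 0.5 = 5.48
  [8.75→9.25]: (10.64+10.03)/2 × 0.5 = 5.1675
  Sum = 118.3475 mg/L·h
Extrapolated tail: C_last / k_e = 10.03 / 0.121 = 82.893
AUC_0→∞ = 118.3475 + 82.893 = 201.2405 mg/L·h

AUC = 201.2 mg/L·h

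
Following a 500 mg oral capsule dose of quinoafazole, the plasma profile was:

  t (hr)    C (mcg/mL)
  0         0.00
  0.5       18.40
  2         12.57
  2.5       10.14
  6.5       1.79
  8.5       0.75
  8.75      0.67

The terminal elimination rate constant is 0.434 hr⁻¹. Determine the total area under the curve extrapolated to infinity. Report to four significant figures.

Trapezoidal AUC_0→8.75:
  [0→0.5]: (0.00+18.40)/2 × 0.5 = 4.6
  [0.5→2]: (18.40+12.57)/2 × 1.5 = 23.2275
  [2→2.5]: (12.57+10.14)/2 × 0.5 = 5.6775
  [2.5→6.5]: (10.14+1.79)/2 × 4 = 23.86
  [6.5→8.5]: (1.79+0.75)/2 × 2 = 2.54
  [8.5→8.75]: (0.75+0.67)/2 × 0.25 = 0.1775
  Sum = 60.0825 mcg/mL·hr
Extrapolated tail: C_last / k_e = 0.67 / 0.434 = 1.544
AUC_0→∞ = 60.0825 + 1.544 = 61.6265 mcg/mL·hr

AUC = 61.63 mcg/mL·hr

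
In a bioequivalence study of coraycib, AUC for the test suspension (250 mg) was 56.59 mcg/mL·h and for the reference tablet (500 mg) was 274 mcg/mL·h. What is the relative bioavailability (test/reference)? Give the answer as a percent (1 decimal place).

F_rel = 41.3%

F_rel = (AUC_test/D_test) / (AUC_ref/D_ref)
      = (56.59/250) / (274/500)
      = 0.22636 / 0.548 = 0.4131 = 41.31%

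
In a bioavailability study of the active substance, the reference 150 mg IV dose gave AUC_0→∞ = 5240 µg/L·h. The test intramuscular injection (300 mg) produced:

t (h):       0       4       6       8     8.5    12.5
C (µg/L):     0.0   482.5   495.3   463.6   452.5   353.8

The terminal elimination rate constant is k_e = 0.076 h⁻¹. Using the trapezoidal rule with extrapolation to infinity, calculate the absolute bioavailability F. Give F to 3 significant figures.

Trapezoidal AUC_0→12.5 (intramuscular injection):
  [0→4]: (0.0+482.5)/2 × 4 = 965.0
  [4→6]: (482.5+495.3)/2 × 2 = 977.8
  [6→8]: (495.3+463.6)/2 × 2 = 958.9
  [8→8.5]: (463.6+452.5)/2 × 0.5 = 229.025
  [8.5→12.5]: (452.5+353.8)/2 × 4 = 1612.6
  Sum = 4743.325 µg/L·h
Tail: C_last/k_e = 353.8/0.076 = 4655.263
AUC_0→∞ (intramuscular injection) = 4743.325 + 4655.263 = 9398.588 µg/L·h
F = (AUC_ev/D_ev)/(AUC_iv/D_iv) = (9398.588/300)/(5240/150) = 31.3286/34.9333 = 0.8968

F = 0.897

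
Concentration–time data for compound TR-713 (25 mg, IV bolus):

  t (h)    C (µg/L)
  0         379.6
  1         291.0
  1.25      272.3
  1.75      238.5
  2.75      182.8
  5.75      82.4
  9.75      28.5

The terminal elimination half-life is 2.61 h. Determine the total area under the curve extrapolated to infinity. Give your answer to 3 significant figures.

Trapezoidal AUC_0→9.75:
  [0→1]: (379.6+291.0)/2 × 1 = 335.3
  [1→1.25]: (291.0+272.3)/2 × 0.25 = 70.4125
  [1.25→1.75]: (272.3+238.5)/2 × 0.5 = 127.7
  [1.75→2.75]: (238.5+182.8)/2 × 1 = 210.65
  [2.75→5.75]: (182.8+82.4)/2 × 3 = 397.8
  [5.75→9.75]: (82.4+28.5)/2 × 4 = 221.8
  Sum = 1363.6625 µg/L·h
k_e = ln2 / t½ = 0.693147 / 2.61 = 0.2656 h^-1
Extrapolated tail: C_last / k_e = 28.5 / 0.2656 = 107.304
AUC_0→∞ = 1363.6625 + 107.304 = 1470.9665 µg/L·h

AUC = 1470 µg/L·h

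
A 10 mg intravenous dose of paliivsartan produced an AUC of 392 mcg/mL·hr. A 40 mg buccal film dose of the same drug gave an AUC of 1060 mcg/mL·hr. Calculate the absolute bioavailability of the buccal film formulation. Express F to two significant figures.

F = (AUC_ev / D_ev) / (AUC_iv / D_iv)
  = (1060/40) / (392/10)
  = 26.5 / 39.2 = 0.6760

F = 0.68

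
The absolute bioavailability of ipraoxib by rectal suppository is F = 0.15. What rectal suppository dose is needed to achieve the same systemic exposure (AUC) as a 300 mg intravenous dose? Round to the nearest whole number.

For equal systemic exposure: F × D_ev = D_iv
D_ev = D_iv / F = 300 / 0.15 = 2000 mg

D_rectal = 2000 mg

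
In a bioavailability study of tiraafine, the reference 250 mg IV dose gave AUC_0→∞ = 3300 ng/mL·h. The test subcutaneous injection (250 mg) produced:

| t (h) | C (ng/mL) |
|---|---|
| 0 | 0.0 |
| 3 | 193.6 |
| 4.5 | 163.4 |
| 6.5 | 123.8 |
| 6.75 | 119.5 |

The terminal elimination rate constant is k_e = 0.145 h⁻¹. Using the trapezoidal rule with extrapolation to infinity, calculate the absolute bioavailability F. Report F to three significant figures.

F = 0.515

Trapezoidal AUC_0→6.75 (subcutaneous injection):
  [0→3]: (0.0+193.6)/2 × 3 = 290.4
  [3→4.5]: (193.6+163.4)/2 × 1.5 = 267.75
  [4.5→6.5]: (163.4+123.8)/2 × 2 = 287.2
  [6.5→6.75]: (123.8+119.5)/2 × 0.25 = 30.4125
  Sum = 875.7625 ng/mL·h
Tail: C_last/k_e = 119.5/0.145 = 824.138
AUC_0→∞ (subcutaneous injection) = 875.7625 + 824.138 = 1699.9005 ng/mL·h
F = (AUC_ev/D_ev)/(AUC_iv/D_iv) = (1699.9005/250)/(3300/250) = 6.799602/13.2 = 0.5151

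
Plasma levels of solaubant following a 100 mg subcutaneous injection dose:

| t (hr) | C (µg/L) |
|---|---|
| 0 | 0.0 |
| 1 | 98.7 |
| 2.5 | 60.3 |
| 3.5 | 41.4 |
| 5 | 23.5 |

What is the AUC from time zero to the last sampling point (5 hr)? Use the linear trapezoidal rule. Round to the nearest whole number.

AUC = 268 µg/L·hr

Trapezoidal AUC_0→5:
  [0→1]: (0.0+98.7)/2 × 1 = 49.35
  [1→2.5]: (98.7+60.3)/2 × 1.5 = 119.25
  [2.5→3.5]: (60.3+41.4)/2 × 1 = 50.85
  [3.5→5]: (41.4+23.5)/2 × 1.5 = 48.675
  Sum = 268.125 µg/L·hr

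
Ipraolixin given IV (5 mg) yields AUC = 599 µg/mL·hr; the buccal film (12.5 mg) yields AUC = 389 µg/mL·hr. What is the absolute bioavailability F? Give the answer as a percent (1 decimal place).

F = (AUC_ev / D_ev) / (AUC_iv / D_iv)
  = (389/12.5) / (599/5)
  = 31.12 / 119.8 = 0.2598
  = 25.98%

F = 26.0%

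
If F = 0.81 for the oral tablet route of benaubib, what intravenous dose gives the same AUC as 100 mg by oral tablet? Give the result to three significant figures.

Systemic exposure from an extravascular dose = F × D_ev, so the equivalent IV dose is F × D_ev.
D_iv = F × D_ev = 0.81 × 100 = 81 mg

D_iv = 81.0 mg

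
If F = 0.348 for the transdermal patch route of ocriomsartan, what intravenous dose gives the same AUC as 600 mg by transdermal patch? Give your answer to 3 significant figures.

Systemic exposure from an extravascular dose = F × D_ev, so the equivalent IV dose is F × D_ev.
D_iv = F × D_ev = 0.348 × 600 = 208.8 mg

D_iv = 209 mg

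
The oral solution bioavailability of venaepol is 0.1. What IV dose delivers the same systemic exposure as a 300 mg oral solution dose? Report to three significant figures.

D_iv = 30.0 mg

Systemic exposure from an extravascular dose = F × D_ev, so the equivalent IV dose is F × D_ev.
D_iv = F × D_ev = 0.1 × 300 = 30 mg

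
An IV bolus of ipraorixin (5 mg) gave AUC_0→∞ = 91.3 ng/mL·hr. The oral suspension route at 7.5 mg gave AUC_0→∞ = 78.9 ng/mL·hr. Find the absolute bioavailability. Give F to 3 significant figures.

F = 0.576

F = (AUC_ev / D_ev) / (AUC_iv / D_iv)
  = (78.9/7.5) / (91.3/5)
  = 10.52 / 18.26 = 0.5761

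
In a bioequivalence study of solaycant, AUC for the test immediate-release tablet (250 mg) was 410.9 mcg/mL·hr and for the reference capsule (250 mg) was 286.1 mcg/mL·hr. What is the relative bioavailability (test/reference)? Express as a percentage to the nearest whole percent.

F_rel = (AUC_test/D_test) / (AUC_ref/D_ref)
      = (410.9/250) / (286.1/250)
      = 1.6436 / 1.1444 = 1.4362 = 143.62%

F_rel = 144%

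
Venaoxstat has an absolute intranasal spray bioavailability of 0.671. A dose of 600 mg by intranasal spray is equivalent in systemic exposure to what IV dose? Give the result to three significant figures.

D_iv = 403 mg

Systemic exposure from an extravascular dose = F × D_ev, so the equivalent IV dose is F × D_ev.
D_iv = F × D_ev = 0.671 × 600 = 402.6 mg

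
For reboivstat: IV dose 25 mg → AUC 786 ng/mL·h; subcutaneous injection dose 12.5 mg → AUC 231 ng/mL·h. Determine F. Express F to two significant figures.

F = (AUC_ev / D_ev) / (AUC_iv / D_iv)
  = (231/12.5) / (786/25)
  = 18.48 / 31.44 = 0.5878

F = 0.59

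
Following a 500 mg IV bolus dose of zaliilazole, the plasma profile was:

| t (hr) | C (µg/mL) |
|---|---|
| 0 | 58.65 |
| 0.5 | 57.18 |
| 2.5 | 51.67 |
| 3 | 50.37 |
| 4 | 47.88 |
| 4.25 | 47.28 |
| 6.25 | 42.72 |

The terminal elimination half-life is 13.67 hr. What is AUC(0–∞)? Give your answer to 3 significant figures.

Trapezoidal AUC_0→6.25:
  [0→0.5]: (58.65+57.18)/2 × 0.5 = 28.9575
  [0.5→2.5]: (57.18+51.67)/2 × 2 = 108.85
  [2.5→3]: (51.67+50.37)/2 × 0.5 = 25.51
  [3→4]: (50.37+47.88)/2 × 1 = 49.125
  [4→4.25]: (47.88+47.28)/2 × 0.25 = 11.895
  [4.25→6.25]: (47.28+42.72)/2 × 2 = 90.0
  Sum = 314.3375 µg/mL·hr
k_e = ln2 / t½ = 0.693147 / 13.67 = 0.0507 hr^-1
Extrapolated tail: C_last / k_e = 42.72 / 0.0507 = 842.604
AUC_0→∞ = 314.3375 + 842.604 = 1156.9415 µg/mL·hr

AUC = 1160 µg/mL·hr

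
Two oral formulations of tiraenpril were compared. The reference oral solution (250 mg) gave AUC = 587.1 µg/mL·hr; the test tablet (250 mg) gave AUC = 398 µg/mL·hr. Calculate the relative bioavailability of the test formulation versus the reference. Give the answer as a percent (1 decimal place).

F_rel = 67.8%

F_rel = (AUC_test/D_test) / (AUC_ref/D_ref)
      = (398/250) / (587.1/250)
      = 1.592 / 2.3484 = 0.6779 = 67.79%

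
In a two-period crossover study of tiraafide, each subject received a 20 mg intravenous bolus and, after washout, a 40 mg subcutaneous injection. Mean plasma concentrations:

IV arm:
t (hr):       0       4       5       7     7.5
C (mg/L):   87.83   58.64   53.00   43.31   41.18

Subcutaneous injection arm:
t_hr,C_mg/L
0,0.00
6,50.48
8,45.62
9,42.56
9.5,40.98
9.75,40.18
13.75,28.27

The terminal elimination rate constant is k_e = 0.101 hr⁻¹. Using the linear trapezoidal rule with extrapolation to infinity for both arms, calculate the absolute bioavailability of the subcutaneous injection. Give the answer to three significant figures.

Trapezoidal AUC_0→7.5 (IV):
  [0→4]: (87.83+58.64)/2 × 4 = 292.94
  [4→5]: (58.64+53.00)/2 × 1 = 55.82
  [5→7]: (53.00+43.31)/2 × 2 = 96.31
  [7→7.5]: (43.31+41.18)/2 × 0.5 = 21.1225
  Sum = 466.1925 mg/L·hr
IV tail: 41.18/0.101 = 407.723; AUC_iv,0→∞ = 466.1925 + 407.723 = 873.9155 mg/L·hr
Trapezoidal AUC_0→13.75 (subcutaneous injection):
  [0→6]: (0.00+50.48)/2 × 6 = 151.44
  [6→8]: (50.48+45.62)/2 × 2 = 96.1
  [8→9]: (45.62+42.56)/2 × 1 = 44.09
  [9→9.5]: (42.56+40.98)/2 × 0.5 = 20.885
  [9.5→9.75]: (40.98+40.18)/2 × 0.25 = 10.145
  [9.75→13.75]: (40.18+28.27)/2 × 4 = 136.9
  Sum = 459.56 mg/L·hr
subcutaneous injection tail: 28.27/0.101 = 279.901; AUC_ev,0→∞ = 459.56 + 279.901 = 739.461 mg/L·hr
F = (AUC_ev/D_ev)/(AUC_iv/D_iv) = (739.461/40)/(873.9155/20) = 18.486525/43.695775 = 0.4231

F = 0.423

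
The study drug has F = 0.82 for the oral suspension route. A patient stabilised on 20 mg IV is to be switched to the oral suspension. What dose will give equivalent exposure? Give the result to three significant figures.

For equal systemic exposure: F × D_ev = D_iv
D_ev = D_iv / F = 20 / 0.82 = 24.3902 mg

D_oral = 24.4 mg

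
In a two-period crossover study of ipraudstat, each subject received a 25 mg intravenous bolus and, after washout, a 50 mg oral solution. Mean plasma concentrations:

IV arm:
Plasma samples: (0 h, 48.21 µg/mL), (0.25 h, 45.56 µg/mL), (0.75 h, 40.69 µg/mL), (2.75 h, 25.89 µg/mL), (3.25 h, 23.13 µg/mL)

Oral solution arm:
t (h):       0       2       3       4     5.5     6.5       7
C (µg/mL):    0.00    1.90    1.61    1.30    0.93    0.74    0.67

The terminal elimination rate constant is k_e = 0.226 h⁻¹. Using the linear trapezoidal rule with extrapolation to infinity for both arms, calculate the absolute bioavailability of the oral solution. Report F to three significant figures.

Trapezoidal AUC_0→3.25 (IV):
  [0→0.25]: (48.21+45.56)/2 × 0.25 = 11.72125
  [0.25→0.75]: (45.56+40.69)/2 × 0.5 = 21.5625
  [0.75→2.75]: (40.69+25.89)/2 × 2 = 66.58
  [2.75→3.25]: (25.89+23.13)/2 × 0.5 = 12.255
  Sum = 112.11875 µg/mL·h
IV tail: 23.13/0.226 = 102.345; AUC_iv,0→∞ = 112.11875 + 102.345 = 214.46375 µg/mL·h
Trapezoidal AUC_0→7 (oral solution):
  [0→2]: (0.00+1.90)/2 × 2 = 1.9
  [2→3]: (1.90+1.61)/2 × 1 = 1.755
  [3→4]: (1.61+1.30)/2 × 1 = 1.455
  [4→5.5]: (1.30+0.93)/2 × 1.5 = 1.6725
  [5.5→6.5]: (0.93+0.74)/2 × 1 = 0.835
  [6.5→7]: (0.74+0.67)/2 × 0.5 = 0.3525
  Sum = 7.97 µg/mL·h
oral solution tail: 0.67/0.226 = 2.965; AUC_ev,0→∞ = 7.97 + 2.965 = 10.935 µg/mL·h
F = (AUC_ev/D_ev)/(AUC_iv/D_iv) = (10.935/50)/(214.46375/25) = 0.2187/8.57855 = 0.0255

F = 0.0255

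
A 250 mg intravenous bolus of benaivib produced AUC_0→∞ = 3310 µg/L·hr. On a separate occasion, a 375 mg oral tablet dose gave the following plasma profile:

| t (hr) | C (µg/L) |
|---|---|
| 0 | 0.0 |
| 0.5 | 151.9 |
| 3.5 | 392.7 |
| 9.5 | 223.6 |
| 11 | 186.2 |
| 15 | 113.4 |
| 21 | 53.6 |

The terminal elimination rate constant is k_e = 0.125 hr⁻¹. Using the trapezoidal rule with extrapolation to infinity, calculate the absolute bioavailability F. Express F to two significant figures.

F = 0.91

Trapezoidal AUC_0→21 (oral tablet):
  [0→0.5]: (0.0+151.9)/2 × 0.5 = 37.975
  [0.5→3.5]: (151.9+392.7)/2 × 3 = 816.9
  [3.5→9.5]: (392.7+223.6)/2 × 6 = 1848.9
  [9.5→11]: (223.6+186.2)/2 × 1.5 = 307.35
  [11→15]: (186.2+113.4)/2 × 4 = 599.2
  [15→21]: (113.4+53.6)/2 × 6 = 501.0
  Sum = 4111.325 µg/L·hr
Tail: C_last/k_e = 53.6/0.125 = 428.800
AUC_0→∞ (oral tablet) = 4111.325 + 428.800 = 4540.125 µg/L·hr
F = (AUC_ev/D_ev)/(AUC_iv/D_iv) = (4540.125/375)/(3310/250) = 12.107/13.24 = 0.9144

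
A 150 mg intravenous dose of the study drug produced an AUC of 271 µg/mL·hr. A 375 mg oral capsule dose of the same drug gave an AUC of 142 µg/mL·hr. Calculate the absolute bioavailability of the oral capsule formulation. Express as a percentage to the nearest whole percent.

F = 21%

F = (AUC_ev / D_ev) / (AUC_iv / D_iv)
  = (142/375) / (271/150)
  = 0.378667 / 1.80667 = 0.2096
  = 20.96%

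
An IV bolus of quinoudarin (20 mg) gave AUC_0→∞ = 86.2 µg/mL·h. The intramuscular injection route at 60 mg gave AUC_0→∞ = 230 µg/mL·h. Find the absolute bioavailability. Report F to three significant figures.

F = (AUC_ev / D_ev) / (AUC_iv / D_iv)
  = (230/60) / (86.2/20)
  = 3.83333 / 4.31 = 0.8894

F = 0.889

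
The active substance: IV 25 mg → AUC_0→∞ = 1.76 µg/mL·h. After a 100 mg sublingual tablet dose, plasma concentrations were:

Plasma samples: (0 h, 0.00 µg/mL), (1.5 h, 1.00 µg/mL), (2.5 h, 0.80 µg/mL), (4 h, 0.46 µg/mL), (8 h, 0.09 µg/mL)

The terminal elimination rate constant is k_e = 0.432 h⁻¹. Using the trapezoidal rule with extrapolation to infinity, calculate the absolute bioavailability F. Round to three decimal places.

F = 0.554

Trapezoidal AUC_0→8 (sublingual tablet):
  [0→1.5]: (0.00+1.00)/2 × 1.5 = 0.75
  [1.5→2.5]: (1.00+0.80)/2 × 1 = 0.9
  [2.5→4]: (0.80+0.46)/2 × 1.5 = 0.945
  [4→8]: (0.46+0.09)/2 × 4 = 1.1
  Sum = 3.695 µg/mL·h
Tail: C_last/k_e = 0.09/0.432 = 0.208
AUC_0→∞ (sublingual tablet) = 3.695 + 0.208 = 3.903 µg/mL·h
F = (AUC_ev/D_ev)/(AUC_iv/D_iv) = (3.903/100)/(1.76/25) = 0.03903/0.0704 = 0.5544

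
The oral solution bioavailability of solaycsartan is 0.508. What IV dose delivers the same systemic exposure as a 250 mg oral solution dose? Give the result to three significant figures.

D_iv = 127 mg

Systemic exposure from an extravascular dose = F × D_ev, so the equivalent IV dose is F × D_ev.
D_iv = F × D_ev = 0.508 × 250 = 127 mg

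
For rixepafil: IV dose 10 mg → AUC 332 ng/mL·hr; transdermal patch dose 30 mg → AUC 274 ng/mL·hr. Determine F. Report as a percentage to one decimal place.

F = (AUC_ev / D_ev) / (AUC_iv / D_iv)
  = (274/30) / (332/10)
  = 9.13333 / 33.2 = 0.2751
  = 27.51%

F = 27.5%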